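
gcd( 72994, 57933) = 1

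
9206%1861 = 1762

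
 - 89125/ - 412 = 89125/412 = 216.32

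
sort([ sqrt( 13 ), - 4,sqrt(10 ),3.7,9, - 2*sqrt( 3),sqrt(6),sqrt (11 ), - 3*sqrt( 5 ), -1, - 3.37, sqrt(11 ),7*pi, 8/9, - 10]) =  [ - 10,- 3*sqrt ( 5), - 4, - 2*sqrt(3),  -  3.37, - 1,8/9,  sqrt(6 ),sqrt( 10 ) , sqrt( 11 ), sqrt (11 ), sqrt(13) , 3.7,9,7*pi]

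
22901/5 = 22901/5 = 4580.20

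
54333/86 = 631+67/86 = 631.78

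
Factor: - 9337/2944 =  - 2^( - 7)* 23^(  -  1)* 9337^1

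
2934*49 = 143766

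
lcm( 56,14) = 56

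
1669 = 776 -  -893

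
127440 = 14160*9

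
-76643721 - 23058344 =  - 99702065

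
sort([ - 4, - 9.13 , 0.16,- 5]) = [ - 9.13, - 5 ,-4,0.16 ]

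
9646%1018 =484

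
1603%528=19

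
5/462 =5/462 = 0.01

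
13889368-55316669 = -41427301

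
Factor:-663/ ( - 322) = 2^ (-1 )*3^1*7^( - 1)*13^1* 17^1*23^( - 1)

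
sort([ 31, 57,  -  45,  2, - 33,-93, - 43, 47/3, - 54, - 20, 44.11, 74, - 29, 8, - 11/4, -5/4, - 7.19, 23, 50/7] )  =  [ - 93, - 54, - 45,-43, - 33,-29, - 20 , - 7.19,  -  11/4, - 5/4, 2 , 50/7,  8 , 47/3,23, 31, 44.11, 57,74 ] 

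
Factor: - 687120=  - 2^4*3^1*5^1*7^1*409^1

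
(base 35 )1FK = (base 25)2kk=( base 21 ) 406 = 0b11011101010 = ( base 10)1770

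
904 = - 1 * ( - 904 )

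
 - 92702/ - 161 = 575 + 127/161 = 575.79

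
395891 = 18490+377401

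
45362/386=22681/193 = 117.52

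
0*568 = 0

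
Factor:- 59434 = - 2^1*29717^1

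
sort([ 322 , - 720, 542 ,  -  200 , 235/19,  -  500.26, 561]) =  [ - 720, - 500.26,  -  200,235/19, 322, 542, 561]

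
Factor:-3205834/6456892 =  - 1602917/3228446 = - 2^ ( - 1)*13^( - 1)*29^1*31^1 * 1783^1*124171^( - 1) 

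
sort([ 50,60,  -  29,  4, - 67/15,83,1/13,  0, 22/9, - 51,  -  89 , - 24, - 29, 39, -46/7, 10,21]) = [ - 89 , - 51, - 29,-29 ,-24, - 46/7, - 67/15 , 0,1/13 , 22/9 , 4  ,  10,21, 39, 50,60, 83 ] 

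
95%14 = 11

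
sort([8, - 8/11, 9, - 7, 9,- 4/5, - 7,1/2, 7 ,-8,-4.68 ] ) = [-8, - 7, - 7,  -  4.68,-4/5, - 8/11,1/2,7, 8,  9, 9 ] 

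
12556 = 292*43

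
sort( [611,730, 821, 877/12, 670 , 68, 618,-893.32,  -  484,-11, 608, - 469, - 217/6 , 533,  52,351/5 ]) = [  -  893.32, - 484,-469, - 217/6, - 11,52,68, 351/5, 877/12, 533,608, 611, 618,670, 730, 821]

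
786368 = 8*98296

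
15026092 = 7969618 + 7056474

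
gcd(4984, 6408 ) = 712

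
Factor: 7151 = 7151^1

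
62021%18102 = 7715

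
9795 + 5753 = 15548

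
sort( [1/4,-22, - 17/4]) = [ - 22, - 17/4, 1/4 ] 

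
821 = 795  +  26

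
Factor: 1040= 2^4*5^1*  13^1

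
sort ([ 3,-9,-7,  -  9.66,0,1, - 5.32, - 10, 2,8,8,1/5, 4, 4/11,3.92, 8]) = [ - 10, - 9.66 , - 9, - 7, - 5.32,0, 1/5,4/11,1,  2, 3,3.92,4,  8,8, 8 ]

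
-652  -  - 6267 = 5615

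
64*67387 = 4312768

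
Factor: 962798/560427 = 2^1*3^(-1 )*  7^(-1) * 31^1*53^1 * 293^1*26687^( - 1 ) 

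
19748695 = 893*22115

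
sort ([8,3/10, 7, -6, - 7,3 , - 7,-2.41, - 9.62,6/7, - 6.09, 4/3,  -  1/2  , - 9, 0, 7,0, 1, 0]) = [ - 9.62,-9, - 7, - 7 , - 6.09, - 6,  -  2.41, - 1/2, 0,  0, 0,  3/10,6/7 , 1, 4/3,3, 7, 7,  8]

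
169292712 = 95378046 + 73914666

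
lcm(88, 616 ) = 616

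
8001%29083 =8001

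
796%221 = 133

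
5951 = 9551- 3600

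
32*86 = 2752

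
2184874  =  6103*358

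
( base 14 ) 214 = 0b110011010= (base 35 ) bp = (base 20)10A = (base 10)410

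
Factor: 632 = 2^3 * 79^1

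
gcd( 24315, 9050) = 5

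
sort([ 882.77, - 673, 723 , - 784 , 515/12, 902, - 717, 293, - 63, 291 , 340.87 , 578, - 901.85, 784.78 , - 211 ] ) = [ - 901.85,-784, - 717 , - 673, - 211 , - 63,  515/12,291,293, 340.87, 578, 723,784.78, 882.77,902 ] 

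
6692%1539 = 536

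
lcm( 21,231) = 231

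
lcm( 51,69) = 1173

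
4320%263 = 112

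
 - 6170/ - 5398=1 + 386/2699 = 1.14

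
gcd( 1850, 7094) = 2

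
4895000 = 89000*55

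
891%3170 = 891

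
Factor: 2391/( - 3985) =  - 3/5 = - 3^1*5^( - 1 ) 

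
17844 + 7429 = 25273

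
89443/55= 89443/55 = 1626.24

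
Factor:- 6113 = - 6113^1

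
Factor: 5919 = 3^1*1973^1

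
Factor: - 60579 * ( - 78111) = 3^5*11^1*53^1*127^1*263^1= 4731886269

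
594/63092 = 297/31546 = 0.01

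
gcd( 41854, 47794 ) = 2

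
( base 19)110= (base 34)B6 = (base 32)bs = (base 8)574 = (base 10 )380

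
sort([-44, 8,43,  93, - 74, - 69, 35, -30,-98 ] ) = [ - 98, - 74, - 69, - 44, - 30, 8,35,43,  93]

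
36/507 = 12/169 = 0.07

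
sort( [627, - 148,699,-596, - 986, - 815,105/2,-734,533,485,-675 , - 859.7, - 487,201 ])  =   [ - 986, - 859.7,-815 ,-734, - 675, - 596, - 487, - 148, 105/2,201,485, 533,627, 699]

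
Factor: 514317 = 3^1* 171439^1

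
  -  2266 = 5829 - 8095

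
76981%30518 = 15945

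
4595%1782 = 1031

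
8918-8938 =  - 20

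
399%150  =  99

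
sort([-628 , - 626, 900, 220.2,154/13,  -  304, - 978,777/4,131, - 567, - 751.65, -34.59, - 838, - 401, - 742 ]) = [ - 978, - 838 , - 751.65, - 742,  -  628, - 626, - 567, - 401, - 304, - 34.59,154/13,131 , 777/4,220.2,900] 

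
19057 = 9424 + 9633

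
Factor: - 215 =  - 5^1*43^1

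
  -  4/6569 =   -  1+6565/6569 = -0.00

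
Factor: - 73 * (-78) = 2^1*3^1*13^1*73^1 = 5694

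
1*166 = 166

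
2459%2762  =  2459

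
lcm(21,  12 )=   84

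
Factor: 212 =2^2 * 53^1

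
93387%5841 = 5772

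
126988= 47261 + 79727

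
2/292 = 1/146 = 0.01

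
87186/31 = 2812 + 14/31 = 2812.45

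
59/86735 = 59/86735 =0.00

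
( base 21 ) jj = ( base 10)418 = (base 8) 642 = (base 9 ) 514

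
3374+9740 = 13114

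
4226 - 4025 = 201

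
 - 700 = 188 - 888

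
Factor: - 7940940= - 2^2*3^1*5^1*7^2*37^1 * 73^1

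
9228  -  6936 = 2292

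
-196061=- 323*607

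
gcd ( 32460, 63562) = 2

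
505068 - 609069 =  - 104001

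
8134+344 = 8478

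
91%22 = 3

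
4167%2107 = 2060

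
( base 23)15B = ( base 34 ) j9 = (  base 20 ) 1CF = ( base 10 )655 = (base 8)1217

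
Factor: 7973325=3^2*5^2 * 35437^1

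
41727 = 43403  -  1676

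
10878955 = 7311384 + 3567571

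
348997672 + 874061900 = 1223059572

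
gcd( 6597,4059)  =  9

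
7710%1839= 354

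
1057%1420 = 1057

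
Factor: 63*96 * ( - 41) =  - 2^5*3^3*7^1*41^1 = -247968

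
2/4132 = 1/2066 = 0.00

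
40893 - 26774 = 14119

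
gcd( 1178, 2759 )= 31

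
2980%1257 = 466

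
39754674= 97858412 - 58103738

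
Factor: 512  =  2^9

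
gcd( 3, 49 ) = 1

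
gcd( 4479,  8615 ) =1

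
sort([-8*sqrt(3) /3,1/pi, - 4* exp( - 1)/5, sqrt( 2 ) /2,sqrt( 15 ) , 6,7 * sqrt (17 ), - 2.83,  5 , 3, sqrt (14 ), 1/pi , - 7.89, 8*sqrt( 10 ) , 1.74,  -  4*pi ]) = [-4 * pi, - 7.89, - 8*sqrt( 3 ) /3, - 2.83, - 4*exp( - 1 ) /5,  1/pi,  1/pi,  sqrt(2)/2, 1.74,  3,  sqrt( 14 ),  sqrt(15 ),  5,  6, 8*sqrt(10),7*sqrt( 17) ]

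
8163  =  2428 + 5735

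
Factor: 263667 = 3^1*179^1  *  491^1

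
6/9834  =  1/1639 = 0.00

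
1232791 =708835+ 523956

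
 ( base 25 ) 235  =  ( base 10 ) 1330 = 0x532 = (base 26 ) 1p4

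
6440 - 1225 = 5215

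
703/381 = 1 + 322/381 = 1.85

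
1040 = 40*26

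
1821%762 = 297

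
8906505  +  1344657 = 10251162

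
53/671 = 53/671 = 0.08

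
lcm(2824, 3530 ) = 14120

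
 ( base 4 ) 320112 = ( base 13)1845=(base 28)4gm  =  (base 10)3606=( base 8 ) 7026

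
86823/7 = 86823/7=12403.29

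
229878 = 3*76626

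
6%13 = 6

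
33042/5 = 33042/5=6608.40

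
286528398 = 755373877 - 468845479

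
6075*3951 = 24002325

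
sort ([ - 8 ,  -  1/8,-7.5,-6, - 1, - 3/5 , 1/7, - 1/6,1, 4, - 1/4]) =[ - 8,-7.5,-6, - 1,-3/5, - 1/4, - 1/6 , - 1/8,1/7 , 1,4]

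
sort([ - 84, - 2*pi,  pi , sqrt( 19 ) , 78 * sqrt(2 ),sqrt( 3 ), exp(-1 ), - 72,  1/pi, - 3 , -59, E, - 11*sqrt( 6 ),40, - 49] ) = [- 84, - 72 , - 59 , - 49 , - 11 *sqrt( 6),  -  2 * pi, - 3, 1/pi,  exp( - 1), sqrt( 3 ), E,  pi,sqrt(19 ), 40,  78*sqrt(2) ] 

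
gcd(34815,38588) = 11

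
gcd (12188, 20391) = 1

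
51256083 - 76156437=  - 24900354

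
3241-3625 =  - 384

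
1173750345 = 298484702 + 875265643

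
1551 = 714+837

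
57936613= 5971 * 9703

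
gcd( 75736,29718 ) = 2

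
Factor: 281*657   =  184617 = 3^2* 73^1*281^1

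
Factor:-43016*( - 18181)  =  782073896 = 2^3*19^1*283^1*18181^1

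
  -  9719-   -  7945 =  - 1774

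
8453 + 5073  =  13526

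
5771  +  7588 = 13359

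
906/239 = 3 + 189/239 = 3.79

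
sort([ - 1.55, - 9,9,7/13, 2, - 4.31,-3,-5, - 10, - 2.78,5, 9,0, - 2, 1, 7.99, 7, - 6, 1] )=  [ - 10, - 9,  -  6, - 5, - 4.31, - 3, - 2.78,-2 , - 1.55, 0, 7/13,1, 1,2, 5,7, 7.99,9, 9] 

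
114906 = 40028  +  74878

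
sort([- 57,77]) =[ -57, 77 ] 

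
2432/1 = 2432 =2432.00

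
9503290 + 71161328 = 80664618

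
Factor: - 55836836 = -2^2 * 11^1*877^1*1447^1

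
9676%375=301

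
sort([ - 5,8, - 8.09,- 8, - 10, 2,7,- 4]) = [ - 10, - 8.09,-8 , - 5,-4,2 , 7,8]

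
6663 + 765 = 7428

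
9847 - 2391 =7456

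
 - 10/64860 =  - 1 + 6485/6486 = - 0.00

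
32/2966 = 16/1483 = 0.01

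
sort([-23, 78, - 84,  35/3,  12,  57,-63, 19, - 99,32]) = [ - 99, - 84, - 63, - 23,35/3,12,  19,32, 57, 78] 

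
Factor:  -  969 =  - 3^1*17^1*19^1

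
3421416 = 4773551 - 1352135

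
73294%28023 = 17248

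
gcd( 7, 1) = 1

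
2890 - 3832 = -942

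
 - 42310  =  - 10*4231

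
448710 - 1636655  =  -1187945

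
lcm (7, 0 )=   0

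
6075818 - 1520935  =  4554883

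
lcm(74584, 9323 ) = 74584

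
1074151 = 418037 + 656114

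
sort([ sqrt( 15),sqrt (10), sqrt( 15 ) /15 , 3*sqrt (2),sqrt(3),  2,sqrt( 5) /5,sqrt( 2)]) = [ sqrt( 15 ) /15,sqrt(5)/5,sqrt( 2), sqrt( 3),2,sqrt(10 ), sqrt( 15),3*sqrt(2 )]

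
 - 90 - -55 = -35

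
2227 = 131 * 17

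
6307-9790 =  - 3483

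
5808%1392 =240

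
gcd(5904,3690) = 738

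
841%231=148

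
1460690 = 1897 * 770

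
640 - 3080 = - 2440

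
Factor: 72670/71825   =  2^1*5^(  -  1 )*17^(-1)*43^1 = 86/85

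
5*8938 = 44690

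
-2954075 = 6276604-9230679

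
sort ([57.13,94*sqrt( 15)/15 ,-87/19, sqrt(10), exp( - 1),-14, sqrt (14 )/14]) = [-14,  -  87/19,sqrt( 14)/14, exp ( - 1), sqrt(10),  94 * sqrt( 15)/15, 57.13 ]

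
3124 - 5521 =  - 2397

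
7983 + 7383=15366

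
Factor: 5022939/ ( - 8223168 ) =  - 2^( - 6 ) * 17^1*149^1*661^1*42829^( - 1)=-  1674313/2741056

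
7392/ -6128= - 2 + 304/383 = - 1.21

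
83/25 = 3 + 8/25 = 3.32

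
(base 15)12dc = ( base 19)B34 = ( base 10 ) 4032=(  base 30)4EC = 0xFC0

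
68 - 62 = 6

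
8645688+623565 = 9269253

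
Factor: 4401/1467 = 3 = 3^1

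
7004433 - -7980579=14985012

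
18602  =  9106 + 9496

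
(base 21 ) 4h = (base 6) 245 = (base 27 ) 3k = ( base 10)101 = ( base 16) 65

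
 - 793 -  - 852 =59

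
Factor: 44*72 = 2^5*3^2*11^1=   3168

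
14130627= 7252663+6877964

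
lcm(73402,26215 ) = 367010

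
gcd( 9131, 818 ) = 1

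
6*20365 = 122190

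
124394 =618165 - 493771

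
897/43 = 20 + 37/43 = 20.86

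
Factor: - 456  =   - 2^3 * 3^1 * 19^1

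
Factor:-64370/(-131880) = 2^(  -  2)*3^ ( - 1)*7^(-1 )*41^1  =  41/84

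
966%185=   41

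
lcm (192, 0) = 0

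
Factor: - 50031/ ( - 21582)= 2^( - 1)*3^1*11^( - 1 )*17^1 =51/22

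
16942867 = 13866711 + 3076156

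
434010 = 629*690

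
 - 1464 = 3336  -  4800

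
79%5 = 4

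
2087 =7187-5100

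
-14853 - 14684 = - 29537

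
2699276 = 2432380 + 266896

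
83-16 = 67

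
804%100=4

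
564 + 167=731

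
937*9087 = 8514519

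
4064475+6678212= 10742687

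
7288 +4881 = 12169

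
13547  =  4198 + 9349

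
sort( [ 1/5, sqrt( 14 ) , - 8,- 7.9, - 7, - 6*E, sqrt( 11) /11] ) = [ - 6*  E, - 8, - 7.9, - 7, 1/5, sqrt( 11) /11,  sqrt(14)]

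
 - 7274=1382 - 8656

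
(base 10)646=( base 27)NP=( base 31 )kq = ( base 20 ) 1C6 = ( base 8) 1206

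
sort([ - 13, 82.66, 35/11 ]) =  [ - 13,35/11 , 82.66]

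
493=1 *493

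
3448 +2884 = 6332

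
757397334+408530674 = 1165928008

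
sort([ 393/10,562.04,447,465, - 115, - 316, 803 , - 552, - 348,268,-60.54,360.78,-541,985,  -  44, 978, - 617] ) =[  -  617,-552, - 541, - 348, - 316, - 115,-60.54, - 44,393/10,268,360.78,447 , 465,562.04,803, 978,985] 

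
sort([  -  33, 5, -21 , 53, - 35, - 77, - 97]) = [ - 97, - 77, - 35, - 33, - 21, 5,53 ]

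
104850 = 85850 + 19000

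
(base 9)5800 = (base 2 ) 1000011000101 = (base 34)3o9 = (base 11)3253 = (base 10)4293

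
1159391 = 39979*29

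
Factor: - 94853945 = -5^1*18970789^1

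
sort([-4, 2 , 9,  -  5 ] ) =[  -  5, - 4,2,9]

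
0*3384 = 0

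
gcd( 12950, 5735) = 185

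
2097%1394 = 703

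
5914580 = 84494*70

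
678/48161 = 678/48161 = 0.01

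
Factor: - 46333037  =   - 317^1*146161^1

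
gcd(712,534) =178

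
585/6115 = 117/1223 = 0.10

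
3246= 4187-941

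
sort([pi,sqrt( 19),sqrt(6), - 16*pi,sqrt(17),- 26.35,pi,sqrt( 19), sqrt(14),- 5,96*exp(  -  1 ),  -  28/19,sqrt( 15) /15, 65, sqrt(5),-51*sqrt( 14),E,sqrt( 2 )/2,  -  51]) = [  -  51*sqrt( 14 ),  -  51, - 16*pi,  -  26.35, - 5, - 28/19,sqrt(15) /15,sqrt( 2)/2, sqrt(5),sqrt(6),  E,pi,pi, sqrt ( 14), sqrt (17), sqrt( 19), sqrt (19), 96* exp( - 1),65 ] 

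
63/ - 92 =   -  63/92  =  - 0.68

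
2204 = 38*58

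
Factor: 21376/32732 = 2^5 * 7^( - 2 ) = 32/49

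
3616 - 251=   3365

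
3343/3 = 1114+1/3 = 1114.33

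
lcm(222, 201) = 14874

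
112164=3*37388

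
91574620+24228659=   115803279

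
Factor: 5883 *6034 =35498022=2^1*3^1* 7^1*37^1*53^1 * 431^1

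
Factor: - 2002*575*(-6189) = 2^1*3^1*5^2*7^1*11^1*13^1*23^1*2063^1 = 7124467350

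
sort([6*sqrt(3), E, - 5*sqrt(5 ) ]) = [- 5*sqrt(5 ), E,  6*sqrt (3 )]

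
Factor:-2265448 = - 2^3 * 283181^1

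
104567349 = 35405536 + 69161813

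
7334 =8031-697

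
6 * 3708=22248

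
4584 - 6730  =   - 2146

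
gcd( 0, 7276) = 7276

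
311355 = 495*629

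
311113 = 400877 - 89764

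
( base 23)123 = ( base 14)2d4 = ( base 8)1102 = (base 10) 578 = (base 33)hh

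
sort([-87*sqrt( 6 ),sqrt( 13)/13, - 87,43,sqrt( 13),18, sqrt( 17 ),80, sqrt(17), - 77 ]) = [ - 87*sqrt( 6),-87, - 77,sqrt( 13 ) /13,sqrt( 13),sqrt ( 17 ),sqrt( 17),18 , 43 , 80 ] 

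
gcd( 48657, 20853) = 6951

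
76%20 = 16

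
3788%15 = 8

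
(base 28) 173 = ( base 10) 983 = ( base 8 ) 1727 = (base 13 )5A8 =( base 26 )1BL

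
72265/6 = 12044 + 1/6 = 12044.17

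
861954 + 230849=1092803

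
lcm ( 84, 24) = 168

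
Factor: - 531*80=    -2^4*3^2*5^1 * 59^1 = - 42480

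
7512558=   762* 9859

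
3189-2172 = 1017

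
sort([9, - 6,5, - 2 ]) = [ - 6, - 2,5, 9] 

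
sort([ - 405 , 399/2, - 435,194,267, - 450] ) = [ - 450, - 435, - 405 , 194,399/2,267 ]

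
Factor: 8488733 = 11^1*771703^1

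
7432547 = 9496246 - 2063699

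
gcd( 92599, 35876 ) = 1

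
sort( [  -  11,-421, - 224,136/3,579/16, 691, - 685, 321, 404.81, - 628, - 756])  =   [ - 756, - 685 ,  -  628,  -  421 , - 224, - 11, 579/16,136/3, 321,404.81, 691]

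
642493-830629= - 188136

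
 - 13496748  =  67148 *(-201) 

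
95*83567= 7938865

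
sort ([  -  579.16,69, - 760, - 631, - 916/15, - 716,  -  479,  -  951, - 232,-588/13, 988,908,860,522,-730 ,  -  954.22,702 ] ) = [ - 954.22, - 951, - 760, - 730,-716, - 631, - 579.16, - 479, - 232,-916/15, -588/13,69, 522, 702, 860,908, 988 ] 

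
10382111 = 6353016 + 4029095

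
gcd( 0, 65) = 65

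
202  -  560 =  - 358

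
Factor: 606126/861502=3^1*101021^1*430751^( - 1)  =  303063/430751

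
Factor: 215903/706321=7^(-1 )*11^(-1)*43^1*5021^1 * 9173^( - 1 )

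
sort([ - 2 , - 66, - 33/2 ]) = [ - 66, - 33/2, - 2] 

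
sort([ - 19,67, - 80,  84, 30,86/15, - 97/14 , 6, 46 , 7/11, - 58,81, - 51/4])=[ - 80, - 58 , - 19, - 51/4, - 97/14, 7/11, 86/15, 6,30,46, 67,81 , 84]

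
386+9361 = 9747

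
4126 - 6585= - 2459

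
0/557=0 = 0.00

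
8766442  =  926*9467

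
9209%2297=21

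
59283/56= 1058 + 5/8=1058.62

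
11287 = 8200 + 3087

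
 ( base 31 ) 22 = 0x40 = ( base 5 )224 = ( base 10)64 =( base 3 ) 2101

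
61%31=30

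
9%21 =9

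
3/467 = 3/467 = 0.01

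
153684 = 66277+87407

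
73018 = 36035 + 36983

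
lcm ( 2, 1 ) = 2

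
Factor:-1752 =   -  2^3*3^1*73^1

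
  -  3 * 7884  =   - 23652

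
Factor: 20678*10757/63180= 111216623/31590 = 2^(-1)*3^ (-5)  *  5^(- 1)*7^2*13^( - 1)*31^1 * 211^1*347^1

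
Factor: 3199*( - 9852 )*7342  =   - 231394495416 = - 2^3*3^1*7^1*457^1*821^1 *3671^1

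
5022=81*62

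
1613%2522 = 1613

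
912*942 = 859104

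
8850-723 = 8127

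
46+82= 128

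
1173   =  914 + 259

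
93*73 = 6789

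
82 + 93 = 175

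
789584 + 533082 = 1322666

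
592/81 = 592/81 = 7.31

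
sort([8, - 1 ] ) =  [ - 1, 8 ] 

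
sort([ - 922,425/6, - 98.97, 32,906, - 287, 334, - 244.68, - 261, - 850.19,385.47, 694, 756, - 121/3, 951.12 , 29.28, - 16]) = [  -  922, - 850.19, - 287, -261, - 244.68, - 98.97, - 121/3, - 16,  29.28 , 32, 425/6,334, 385.47,694, 756, 906, 951.12]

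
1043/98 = 149/14 = 10.64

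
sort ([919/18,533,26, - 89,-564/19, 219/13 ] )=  [ - 89, - 564/19, 219/13, 26, 919/18, 533]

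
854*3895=3326330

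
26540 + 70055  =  96595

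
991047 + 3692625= 4683672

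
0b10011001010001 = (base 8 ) 23121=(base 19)1835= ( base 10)9809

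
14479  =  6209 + 8270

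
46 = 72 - 26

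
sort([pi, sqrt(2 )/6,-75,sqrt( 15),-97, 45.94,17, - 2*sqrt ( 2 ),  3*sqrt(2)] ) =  [ - 97 , - 75 , - 2*sqrt(2), sqrt(2)/6 , pi, sqrt(15),3*sqrt(2) , 17,  45.94] 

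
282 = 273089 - 272807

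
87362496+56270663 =143633159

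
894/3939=298/1313 =0.23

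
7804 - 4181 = 3623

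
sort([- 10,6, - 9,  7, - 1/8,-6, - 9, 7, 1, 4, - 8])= [-10, - 9,-9, - 8,  -  6,-1/8,  1, 4, 6, 7, 7]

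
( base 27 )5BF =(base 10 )3957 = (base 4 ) 331311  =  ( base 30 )4BR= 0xF75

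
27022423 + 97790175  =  124812598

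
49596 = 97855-48259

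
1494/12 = 124 + 1/2 = 124.50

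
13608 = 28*486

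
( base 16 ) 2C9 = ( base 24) 15h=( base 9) 872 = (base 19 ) 1IA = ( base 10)713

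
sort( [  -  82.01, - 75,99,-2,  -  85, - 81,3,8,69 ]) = [-85, - 82.01,  -  81,-75,  -  2,3,8,69,99] 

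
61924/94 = 30962/47 = 658.77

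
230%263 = 230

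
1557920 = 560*2782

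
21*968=20328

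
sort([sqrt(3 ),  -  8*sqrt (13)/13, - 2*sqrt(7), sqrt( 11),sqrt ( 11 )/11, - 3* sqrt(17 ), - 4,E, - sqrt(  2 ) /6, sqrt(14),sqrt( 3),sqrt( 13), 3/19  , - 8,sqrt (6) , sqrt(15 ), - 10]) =[  -  3* sqrt( 17 ), - 10, - 8, - 2 * sqrt (7),  -  4, - 8*sqrt( 13 ) /13,  -  sqrt(  2 ) /6, 3/19, sqrt(11 ) /11,sqrt( 3 ), sqrt(3), sqrt ( 6),E,sqrt(11),sqrt( 13 ), sqrt ( 14 ), sqrt( 15)]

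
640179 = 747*857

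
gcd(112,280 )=56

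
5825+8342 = 14167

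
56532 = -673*( -84) 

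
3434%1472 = 490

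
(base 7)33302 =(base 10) 8381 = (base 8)20275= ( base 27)bdb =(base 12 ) 4A25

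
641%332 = 309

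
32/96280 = 4/12035 = 0.00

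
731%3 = 2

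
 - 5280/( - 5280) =1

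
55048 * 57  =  3137736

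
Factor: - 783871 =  - 11^1*71261^1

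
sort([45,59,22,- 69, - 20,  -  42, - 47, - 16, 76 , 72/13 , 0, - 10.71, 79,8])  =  [-69,-47, -42,  -  20, - 16, - 10.71,0,72/13,8,  22,45,59,76, 79]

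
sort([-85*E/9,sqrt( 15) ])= [ - 85* E/9 , sqrt( 15)] 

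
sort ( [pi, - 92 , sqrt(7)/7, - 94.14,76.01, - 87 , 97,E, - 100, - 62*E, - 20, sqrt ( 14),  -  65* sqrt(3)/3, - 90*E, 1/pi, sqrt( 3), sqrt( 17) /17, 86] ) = [ - 90 * E, - 62*E, - 100,-94.14, - 92,  -  87, - 65*sqrt(3 )/3 ,-20, sqrt ( 17)/17, 1/pi,sqrt( 7)/7,sqrt(3 ), E, pi, sqrt ( 14 ), 76.01, 86, 97 ] 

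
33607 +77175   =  110782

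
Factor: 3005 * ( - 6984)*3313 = - 2^3*3^2 * 5^1*97^1* 601^1*3313^1 = - 69529665960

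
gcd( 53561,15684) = 1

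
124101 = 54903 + 69198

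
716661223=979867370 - 263206147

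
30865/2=30865/2 = 15432.50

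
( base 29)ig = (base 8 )1032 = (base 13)325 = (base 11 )44A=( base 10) 538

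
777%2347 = 777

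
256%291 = 256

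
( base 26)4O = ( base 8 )200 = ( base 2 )10000000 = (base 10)128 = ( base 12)A8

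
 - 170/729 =-1 + 559/729 = - 0.23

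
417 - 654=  - 237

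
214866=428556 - 213690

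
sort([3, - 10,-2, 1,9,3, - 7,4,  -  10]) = [ - 10, - 10, - 7, -2 , 1 , 3,3, 4 , 9]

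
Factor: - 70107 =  - 3^1*23369^1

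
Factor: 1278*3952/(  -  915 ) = -1683552/305= - 2^5*3^1*5^( - 1)*13^1*19^1*61^( - 1)*71^1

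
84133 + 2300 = 86433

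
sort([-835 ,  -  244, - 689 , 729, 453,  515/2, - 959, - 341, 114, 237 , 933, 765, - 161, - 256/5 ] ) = [ - 959,-835, -689,-341,-244,  -  161 , - 256/5, 114, 237, 515/2, 453, 729,  765, 933]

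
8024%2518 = 470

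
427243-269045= 158198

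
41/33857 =41/33857=0.00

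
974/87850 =487/43925 = 0.01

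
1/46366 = 1/46366= 0.00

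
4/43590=2/21795=   0.00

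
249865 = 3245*77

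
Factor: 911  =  911^1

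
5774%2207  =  1360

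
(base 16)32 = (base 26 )1o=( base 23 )24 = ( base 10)50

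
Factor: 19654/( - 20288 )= - 2^( - 5 )*31^1= - 31/32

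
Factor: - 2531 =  - 2531^1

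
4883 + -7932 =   -  3049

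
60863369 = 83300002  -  22436633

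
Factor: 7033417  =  2467^1*2851^1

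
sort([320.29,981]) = [320.29, 981 ] 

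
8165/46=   177 + 1/2 = 177.50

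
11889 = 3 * 3963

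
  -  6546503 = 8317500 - 14864003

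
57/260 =57/260 =0.22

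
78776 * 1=78776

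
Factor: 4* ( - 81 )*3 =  - 2^2*3^5 = - 972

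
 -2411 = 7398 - 9809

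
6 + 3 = 9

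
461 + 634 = 1095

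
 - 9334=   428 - 9762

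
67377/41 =67377/41= 1643.34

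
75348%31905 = 11538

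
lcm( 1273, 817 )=54739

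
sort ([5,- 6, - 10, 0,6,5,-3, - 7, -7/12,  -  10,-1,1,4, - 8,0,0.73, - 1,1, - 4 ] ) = [-10,- 10, - 8, - 7,-6, - 4,-3, - 1, - 1, - 7/12, 0,  0 , 0.73, 1,  1, 4,  5,5,6 ]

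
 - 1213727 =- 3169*383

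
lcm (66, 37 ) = 2442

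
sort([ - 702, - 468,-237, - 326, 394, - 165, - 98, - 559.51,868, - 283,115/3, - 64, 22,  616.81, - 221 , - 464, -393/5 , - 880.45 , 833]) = [ - 880.45, - 702,- 559.51,  -  468, - 464, - 326, - 283,  -  237 , - 221,-165,-98,  -  393/5,  -  64,22, 115/3, 394,616.81,  833, 868 ] 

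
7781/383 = 20+121/383 = 20.32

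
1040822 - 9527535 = - 8486713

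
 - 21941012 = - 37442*586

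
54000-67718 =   -  13718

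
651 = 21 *31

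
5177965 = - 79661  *( - 65)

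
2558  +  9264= 11822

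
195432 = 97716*2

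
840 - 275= 565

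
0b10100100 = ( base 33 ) 4w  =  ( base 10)164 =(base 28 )5O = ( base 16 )a4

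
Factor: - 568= - 2^3*71^1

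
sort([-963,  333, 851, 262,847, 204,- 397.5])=[ - 963 , - 397.5, 204,262, 333,  847 , 851 ]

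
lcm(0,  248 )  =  0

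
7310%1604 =894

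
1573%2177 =1573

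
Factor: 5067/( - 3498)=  - 2^( - 1 )*3^1*11^( - 1 ) * 53^( - 1)*563^1 = - 1689/1166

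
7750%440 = 270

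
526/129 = 526/129 = 4.08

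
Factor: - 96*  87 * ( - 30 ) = 250560 = 2^6 * 3^3 *5^1*29^1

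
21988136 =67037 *328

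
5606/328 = 17  +  15/164 = 17.09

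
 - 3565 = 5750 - 9315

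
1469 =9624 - 8155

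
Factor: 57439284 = 2^2*3^1*7^1*71^1*9631^1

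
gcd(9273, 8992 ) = 281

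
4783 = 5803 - 1020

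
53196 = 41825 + 11371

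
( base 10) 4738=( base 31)4SQ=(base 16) 1282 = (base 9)6444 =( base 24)85A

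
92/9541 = 92/9541= 0.01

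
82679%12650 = 6779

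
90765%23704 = 19653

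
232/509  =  232/509 = 0.46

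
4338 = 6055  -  1717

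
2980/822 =3 + 257/411 = 3.63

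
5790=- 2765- - 8555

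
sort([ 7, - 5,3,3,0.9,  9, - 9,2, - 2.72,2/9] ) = [ - 9, - 5, - 2.72, 2/9,  0.9,2, 3, 3,7,9 ] 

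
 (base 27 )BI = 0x13B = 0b100111011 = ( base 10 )315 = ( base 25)cf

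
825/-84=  - 275/28 = - 9.82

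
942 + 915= 1857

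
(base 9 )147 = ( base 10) 124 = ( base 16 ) 7c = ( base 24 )54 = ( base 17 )75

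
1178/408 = 2  +  181/204 = 2.89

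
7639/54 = 7639/54 =141.46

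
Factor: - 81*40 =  - 3240 = -2^3*3^4*5^1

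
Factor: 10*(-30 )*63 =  - 2^2*3^3*5^2  *7^1 = -  18900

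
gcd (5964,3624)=12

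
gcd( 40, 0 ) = 40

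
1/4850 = 1/4850 = 0.00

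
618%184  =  66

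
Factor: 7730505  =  3^3*5^1*173^1*331^1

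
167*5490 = 916830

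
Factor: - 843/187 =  - 3^1*11^ ( - 1)*17^( - 1)*281^1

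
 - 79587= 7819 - 87406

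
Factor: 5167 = 5167^1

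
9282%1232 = 658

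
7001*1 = 7001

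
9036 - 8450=586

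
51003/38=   1342+7/38 = 1342.18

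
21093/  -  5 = - 21093/5=- 4218.60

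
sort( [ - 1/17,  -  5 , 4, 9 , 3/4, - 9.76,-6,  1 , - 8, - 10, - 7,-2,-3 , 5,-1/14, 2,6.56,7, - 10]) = [  -  10, - 10,-9.76,-8,-7 ,-6,-5, - 3, - 2, - 1/14,  -  1/17,3/4,1 , 2,  4, 5 , 6.56, 7,9] 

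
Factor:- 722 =  -  2^1*19^2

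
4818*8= 38544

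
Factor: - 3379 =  - 31^1 * 109^1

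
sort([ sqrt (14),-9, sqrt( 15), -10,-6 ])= [ - 10, - 9,-6,sqrt(14 ), sqrt( 15) ]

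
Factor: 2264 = 2^3*283^1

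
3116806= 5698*547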